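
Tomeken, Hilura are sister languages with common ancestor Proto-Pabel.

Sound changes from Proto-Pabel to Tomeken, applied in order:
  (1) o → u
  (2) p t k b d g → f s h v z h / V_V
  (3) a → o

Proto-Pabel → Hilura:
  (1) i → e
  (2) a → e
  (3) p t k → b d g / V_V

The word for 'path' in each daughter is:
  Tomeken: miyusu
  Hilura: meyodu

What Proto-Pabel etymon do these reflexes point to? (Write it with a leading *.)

*miyotu

Position 4: Tomeken has u, Hilura has o. Hilura preserves o here (none of its changes turn any other segment into o), so the proto-segment is *o.
Position 2: Tomeken has i, Hilura has e. Tomeken preserves i here (none of its changes turn any other segment into i), so the proto-segment is *i.
Position 5: Tomeken has s, Hilura has d. Taking the neighbouring segments as reconstructed: Tomeken s could go back to *t or *s; Hilura d could go back to *t or *d — the one source consistent with every daughter is *t.
This points to *miyotu. Verify forward in each daughter:
Tomeken: start from *miyotu.
  rule 1 (vowel merger): miyotu → miyutu
  rule 2 (intervocalic lenition): miyutu → miyusu
  rule 3: no change — miyusu
  ⇒ Tomeken miyusu
Hilura: *miyotu
  miyotu → meyotu   [vowel merger]
  meyotu (rule 2 does not apply)
  meyotu → meyodu   [intervocalic voicing]
  giving Hilura meyodu.
*miyotu is the unique common source.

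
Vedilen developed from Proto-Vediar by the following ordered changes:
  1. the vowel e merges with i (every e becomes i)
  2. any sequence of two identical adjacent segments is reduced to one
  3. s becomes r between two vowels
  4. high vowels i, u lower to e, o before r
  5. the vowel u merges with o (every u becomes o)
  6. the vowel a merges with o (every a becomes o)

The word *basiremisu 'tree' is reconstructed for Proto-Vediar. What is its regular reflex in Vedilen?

Vedilen: *basiremisu > basirimisu > baririmiru > barerimeru > barerimero > borerimero  (by vowel merger, rhotacism, pre-rhotic lowering, vowel merger, vowel merger)

borerimero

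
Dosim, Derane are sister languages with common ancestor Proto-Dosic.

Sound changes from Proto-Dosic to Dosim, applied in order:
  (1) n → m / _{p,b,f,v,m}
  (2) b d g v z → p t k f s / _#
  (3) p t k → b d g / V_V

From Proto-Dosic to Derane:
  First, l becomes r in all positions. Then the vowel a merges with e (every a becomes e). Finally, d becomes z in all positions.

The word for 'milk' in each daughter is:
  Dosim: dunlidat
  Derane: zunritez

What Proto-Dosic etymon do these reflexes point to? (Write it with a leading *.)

Position 4: Dosim has l, Derane has r. Dosim preserves l here (none of its changes turn any other segment into l), so the proto-segment is *l.
Position 6: Dosim has d, Derane has t. Derane preserves t here (none of its changes turn any other segment into t), so the proto-segment is *t.
Continuing position by position gives *dunlitad; check it forward:
Dosim: start from *dunlitad.
  rule 1: no change — dunlitad
  rule 2 (final devoicing): dunlitad → dunlitat
  rule 3 (intervocalic voicing): dunlitat → dunlidat
  ⇒ Dosim dunlidat
Derane: *dunlitad
  dunlitad → dunritad   [unconditioned shift]
  dunritad → dunrited   [vowel merger]
  dunrited → zunritez   [unconditioned shift]
  giving Derane zunritez.
*dunlitad is the unique common source.

*dunlitad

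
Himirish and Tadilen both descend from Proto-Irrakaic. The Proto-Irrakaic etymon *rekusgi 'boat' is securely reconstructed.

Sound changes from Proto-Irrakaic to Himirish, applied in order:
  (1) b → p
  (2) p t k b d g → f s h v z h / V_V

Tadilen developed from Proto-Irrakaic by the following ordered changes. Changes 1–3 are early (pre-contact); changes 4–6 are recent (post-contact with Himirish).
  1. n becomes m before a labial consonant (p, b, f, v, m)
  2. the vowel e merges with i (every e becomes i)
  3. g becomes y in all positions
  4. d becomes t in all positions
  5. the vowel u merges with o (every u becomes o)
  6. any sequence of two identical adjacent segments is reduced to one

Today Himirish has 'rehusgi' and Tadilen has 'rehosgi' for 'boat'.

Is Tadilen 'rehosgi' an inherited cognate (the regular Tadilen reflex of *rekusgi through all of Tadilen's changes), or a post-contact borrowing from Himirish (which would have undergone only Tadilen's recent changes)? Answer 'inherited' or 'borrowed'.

borrowed

If inherited, *rekusgi would pass through all of Tadilen's changes:
Tadilen: *rekusgi > rikusgi > rikusyi > rikosyi  (by vowel merger, unconditioned shift, vowel merger)
If borrowed from Himirish 'rehusgi' after the early changes, it would undergo only the recent ones:
  rule 4 (unconditioned shift): no change (rehusgi)
  rule 5 (vowel merger): rehusgi → rehosgi
  rule 6 (degemination): no change (rehosgi)
  ⇒ as a loan: rehosgi
Tadilen 'rehosgi' matches the loan outcome 'rehosgi', not the inherited 'rikosyi' — it skipped the early Tadilen changes, so it was borrowed from Himirish.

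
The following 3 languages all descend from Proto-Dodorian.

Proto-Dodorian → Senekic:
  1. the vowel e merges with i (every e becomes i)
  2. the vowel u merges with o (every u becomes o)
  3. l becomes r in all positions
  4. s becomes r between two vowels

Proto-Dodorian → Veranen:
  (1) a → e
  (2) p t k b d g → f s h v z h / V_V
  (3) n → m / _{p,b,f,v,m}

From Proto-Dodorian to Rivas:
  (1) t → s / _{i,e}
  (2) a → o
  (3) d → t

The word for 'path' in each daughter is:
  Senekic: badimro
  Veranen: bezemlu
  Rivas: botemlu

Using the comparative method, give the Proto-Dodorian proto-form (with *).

Position 2: Senekic has a, Veranen has e, Rivas has o. Senekic preserves a here (none of its changes turn any other segment into a), so the proto-segment is *a.
Position 4: Senekic has i, Veranen has e, Rivas has e. Rivas preserves e here (none of its changes turn any other segment into e), so the proto-segment is *e.
Verify the candidate proto-form against each daughter:
Senekic: *bademlu
  bademlu → badimlu   [vowel merger]
  badimlu → badimlo   [vowel merger]
  badimlo → badimro   [unconditioned shift]
  badimro (rule 4 does not apply)
  giving Senekic badimro.
Veranen: *bademlu
  bademlu → bedemlu   [vowel merger]
  bedemlu → bezemlu   [intervocalic lenition]
  bezemlu (rule 3 does not apply)
  giving Veranen bezemlu.
Rivas: *bademlu
  bademlu (rule 1 does not apply)
  bademlu → bodemlu   [vowel merger]
  bodemlu → botemlu   [unconditioned shift]
  giving Rivas botemlu.
*bademlu is the unique common source.

*bademlu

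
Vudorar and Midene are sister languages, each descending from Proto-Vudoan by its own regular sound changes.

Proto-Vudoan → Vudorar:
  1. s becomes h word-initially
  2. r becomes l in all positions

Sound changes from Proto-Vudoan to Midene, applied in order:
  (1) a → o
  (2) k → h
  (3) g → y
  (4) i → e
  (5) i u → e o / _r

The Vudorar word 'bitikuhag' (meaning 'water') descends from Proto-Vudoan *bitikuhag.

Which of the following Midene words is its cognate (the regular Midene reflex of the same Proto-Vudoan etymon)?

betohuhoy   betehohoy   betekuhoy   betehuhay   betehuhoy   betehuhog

betehuhoy

Midene: *bitikuhag > bitikuhog > bitihuhog > bitihuhoy > betehuhoy  (by vowel merger, unconditioned shift, unconditioned shift, vowel merger)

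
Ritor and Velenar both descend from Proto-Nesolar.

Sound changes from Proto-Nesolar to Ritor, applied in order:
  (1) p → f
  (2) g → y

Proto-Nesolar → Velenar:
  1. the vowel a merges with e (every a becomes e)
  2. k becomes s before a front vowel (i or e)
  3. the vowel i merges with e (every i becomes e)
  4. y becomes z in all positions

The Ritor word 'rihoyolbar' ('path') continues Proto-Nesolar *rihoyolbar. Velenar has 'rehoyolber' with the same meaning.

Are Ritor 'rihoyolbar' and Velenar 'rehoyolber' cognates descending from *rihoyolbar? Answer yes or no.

no

Derive the expected Velenar reflex of *rihoyolbar:
Velenar: start from *rihoyolbar.
  rule 1 (vowel merger): rihoyolbar → rihoyolber
  rule 2: no change — rihoyolber
  rule 3 (vowel merger): rihoyolber → rehoyolber
  rule 4 (unconditioned shift): rehoyolber → rehozolber
  ⇒ Velenar rehozolber
The regular Velenar reflex would be 'rehozolber', but the attested form is 'rehoyolber'. The correspondence is irregular, so they are not cognates (the Velenar form has a different source).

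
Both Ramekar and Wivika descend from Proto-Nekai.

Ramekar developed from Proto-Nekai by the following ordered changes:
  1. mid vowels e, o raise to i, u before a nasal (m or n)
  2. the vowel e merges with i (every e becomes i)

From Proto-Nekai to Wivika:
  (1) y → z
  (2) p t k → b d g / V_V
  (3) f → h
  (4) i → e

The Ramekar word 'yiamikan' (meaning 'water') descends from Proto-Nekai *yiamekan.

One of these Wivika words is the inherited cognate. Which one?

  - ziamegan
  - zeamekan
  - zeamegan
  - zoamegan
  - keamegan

Wivika: start from *yiamekan.
  rule 1 (unconditioned shift): yiamekan → ziamekan
  rule 2 (intervocalic voicing): ziamekan → ziamegan
  rule 3: no change — ziamegan
  rule 4 (vowel merger): ziamegan → zeamegan
  ⇒ Wivika zeamegan

zeamegan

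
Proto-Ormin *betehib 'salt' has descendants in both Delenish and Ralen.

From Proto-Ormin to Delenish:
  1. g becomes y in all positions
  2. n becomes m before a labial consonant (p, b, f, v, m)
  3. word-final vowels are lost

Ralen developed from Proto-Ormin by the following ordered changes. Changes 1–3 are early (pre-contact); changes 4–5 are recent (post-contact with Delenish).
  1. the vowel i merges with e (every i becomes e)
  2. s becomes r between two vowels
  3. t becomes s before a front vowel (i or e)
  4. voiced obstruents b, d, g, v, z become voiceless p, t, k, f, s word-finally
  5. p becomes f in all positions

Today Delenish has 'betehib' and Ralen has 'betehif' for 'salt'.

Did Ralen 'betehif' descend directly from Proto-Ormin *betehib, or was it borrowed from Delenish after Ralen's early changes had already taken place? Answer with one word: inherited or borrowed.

If inherited, *betehib would pass through all of Ralen's changes:
Ralen: start from *betehib.
  rule 1 (vowel merger): betehib → beteheb
  rule 2: no change — beteheb
  rule 3 (palatalisation): beteheb → beseheb
  rule 4 (final devoicing): beseheb → besehep
  rule 5 (unconditioned shift): besehep → besehef
  ⇒ Ralen besehef
If borrowed from Delenish 'betehib' after the early changes, it would undergo only the recent ones:
  rule 4 (final devoicing): betehib → betehip
  rule 5 (unconditioned shift): betehip → betehif
  ⇒ as a loan: betehif
Ralen 'betehif' matches the loan outcome 'betehif', not the inherited 'besehef' — it skipped the early Ralen changes, so it was borrowed from Delenish.

borrowed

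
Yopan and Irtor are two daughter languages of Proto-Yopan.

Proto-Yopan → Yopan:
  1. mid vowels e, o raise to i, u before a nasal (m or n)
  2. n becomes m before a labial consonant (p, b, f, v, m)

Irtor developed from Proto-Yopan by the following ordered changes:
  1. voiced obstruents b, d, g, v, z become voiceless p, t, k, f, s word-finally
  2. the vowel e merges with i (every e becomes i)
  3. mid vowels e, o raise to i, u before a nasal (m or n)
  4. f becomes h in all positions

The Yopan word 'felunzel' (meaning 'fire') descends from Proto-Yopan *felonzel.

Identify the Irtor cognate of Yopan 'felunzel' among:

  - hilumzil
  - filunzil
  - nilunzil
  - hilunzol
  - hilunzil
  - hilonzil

hilunzil

Irtor: *felonzel > filonzil > filunzil > hilunzil  (by vowel merger, pre-nasal raising, unconditioned shift)
Among the options, 'hilunzil' alone shows every Irtor change applied in order.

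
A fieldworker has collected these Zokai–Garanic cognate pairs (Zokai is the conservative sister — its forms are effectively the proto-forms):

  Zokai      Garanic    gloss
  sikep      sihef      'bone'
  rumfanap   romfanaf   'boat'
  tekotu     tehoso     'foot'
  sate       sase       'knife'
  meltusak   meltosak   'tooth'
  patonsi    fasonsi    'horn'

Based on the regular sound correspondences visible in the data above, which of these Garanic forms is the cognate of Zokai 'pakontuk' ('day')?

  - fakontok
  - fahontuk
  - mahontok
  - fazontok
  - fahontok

patonsi ~ fasonsi — Zokai p corresponds to Garanic f word-initially before a back vowel.
tekotu ~ tehoso — Zokai k corresponds to Garanic h between vowels (before a back vowel).
meltusak ~ meltosak — Zokai u corresponds to Garanic o after a consonant, before a consonant other than r, m, n, p, b, f, v.
Applying these to Zokai 'pakontuk':
  pakontuk → fakontuk   (p→f word-initially before a back vowel)
  fakontuk → fahontuk   (k→h between vowels (before a back vowel))
  fahontuk → fahontok   (u→o after a consonant, before a consonant other than r, m, n, p, b, f, v)
So the Garanic cognate is 'fahontok'.

fahontok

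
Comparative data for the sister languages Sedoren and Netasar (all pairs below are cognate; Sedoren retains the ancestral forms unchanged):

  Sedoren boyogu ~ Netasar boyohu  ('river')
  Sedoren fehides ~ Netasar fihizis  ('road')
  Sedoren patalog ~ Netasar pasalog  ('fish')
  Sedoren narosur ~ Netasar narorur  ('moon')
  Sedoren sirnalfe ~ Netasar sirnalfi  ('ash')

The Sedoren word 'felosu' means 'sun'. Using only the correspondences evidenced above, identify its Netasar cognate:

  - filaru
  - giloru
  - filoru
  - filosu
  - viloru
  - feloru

fehides ~ fihizis — Sedoren e corresponds to Netasar i after a consonant, before a consonant other than r, m, n, p, b, f, v.
narosur ~ narorur — Sedoren s corresponds to Netasar r between vowels (before a back vowel).
Applying these to Sedoren 'felosu':
  felosu → filosu   (e→i after a consonant, before a consonant other than r, m, n, p, b, f, v)
  filosu → filoru   (s→r between vowels (before a back vowel))
So the Netasar cognate is 'filoru'.

filoru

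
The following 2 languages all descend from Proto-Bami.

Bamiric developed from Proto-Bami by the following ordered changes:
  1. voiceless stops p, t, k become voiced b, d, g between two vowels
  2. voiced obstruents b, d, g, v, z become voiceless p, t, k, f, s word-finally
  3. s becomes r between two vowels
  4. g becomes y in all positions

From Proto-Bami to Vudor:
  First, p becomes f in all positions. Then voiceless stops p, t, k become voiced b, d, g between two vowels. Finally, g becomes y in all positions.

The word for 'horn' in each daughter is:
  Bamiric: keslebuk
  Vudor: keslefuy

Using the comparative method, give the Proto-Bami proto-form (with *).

Position 8: Bamiric has k, Vudor has y. Taking the neighbouring segments as reconstructed: Bamiric k could go back to *k or *g; Vudor y could go back to *g or *y — the one source consistent with every daughter is *g.
Position 6: Bamiric has b, Vudor has f. Taking the neighbouring segments as reconstructed: Bamiric b could go back to *p or *b; Vudor f could go back to *p or *f — the one source consistent with every daughter is *p.
Continuing position by position gives *keslepug; check it forward:
Bamiric: *keslepug
  keslepug → keslebug   [intervocalic voicing]
  keslebug → keslebuk   [final devoicing]
  keslebuk (rule 3 does not apply)
  keslebuk (rule 4 does not apply)
  giving Bamiric keslebuk.
Vudor: start from *keslepug.
  rule 1 (unconditioned shift): keslepug → keslefug
  rule 2: no change — keslefug
  rule 3 (unconditioned shift): keslefug → keslefuy
  ⇒ Vudor keslefuy
No other proto-form is consistent with every reflex, so the reconstruction is *keslepug.

*keslepug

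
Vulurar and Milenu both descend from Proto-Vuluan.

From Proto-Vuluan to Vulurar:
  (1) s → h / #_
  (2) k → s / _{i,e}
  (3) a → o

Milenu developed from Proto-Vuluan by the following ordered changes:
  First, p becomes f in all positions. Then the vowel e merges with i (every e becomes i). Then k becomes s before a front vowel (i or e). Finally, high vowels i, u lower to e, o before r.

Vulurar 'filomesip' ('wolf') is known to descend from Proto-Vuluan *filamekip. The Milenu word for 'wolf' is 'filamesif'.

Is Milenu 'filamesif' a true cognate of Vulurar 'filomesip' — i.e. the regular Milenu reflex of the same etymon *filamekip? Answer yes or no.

no

Derive the expected Milenu reflex of *filamekip:
Milenu: *filamekip
  filamekip → filamekif   [unconditioned shift]
  filamekif → filamikif   [vowel merger]
  filamikif → filamisif   [palatalisation]
  filamisif (rule 4 does not apply)
  giving Milenu filamisif.
The regular Milenu reflex would be 'filamisif', but the attested form is 'filamesif'. The correspondence is irregular, so they are not cognates (the Milenu form has a different source).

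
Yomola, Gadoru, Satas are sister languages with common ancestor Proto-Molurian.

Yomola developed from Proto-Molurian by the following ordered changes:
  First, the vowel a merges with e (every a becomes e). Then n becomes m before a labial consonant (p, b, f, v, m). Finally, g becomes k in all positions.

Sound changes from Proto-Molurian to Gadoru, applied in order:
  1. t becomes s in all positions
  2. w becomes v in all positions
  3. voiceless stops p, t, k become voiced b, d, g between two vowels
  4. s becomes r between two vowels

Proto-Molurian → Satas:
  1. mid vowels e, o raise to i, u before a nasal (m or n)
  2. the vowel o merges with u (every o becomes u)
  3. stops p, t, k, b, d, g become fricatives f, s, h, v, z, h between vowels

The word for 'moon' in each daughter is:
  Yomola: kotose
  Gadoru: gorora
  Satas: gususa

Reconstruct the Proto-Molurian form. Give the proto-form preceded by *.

*gotosa

Position 5: Yomola has s, Gadoru has r, Satas has s. Yomola preserves s here (none of its changes turn any other segment into s), so the proto-segment is *s.
Position 1: Yomola has k, Gadoru has g, Satas has g. Satas preserves g here (none of its changes turn any other segment into g), so the proto-segment is *g.
Position 3: Yomola has t, Gadoru has r, Satas has s. Yomola preserves t here (none of its changes turn any other segment into t), so the proto-segment is *t.
This points to *gotosa. Verify forward in each daughter:
Yomola: *gotosa
  gotosa → gotose   [vowel merger]
  gotose (rule 2 does not apply)
  gotose → kotose   [unconditioned shift]
  giving Yomola kotose.
Gadoru: start from *gotosa.
  rule 1 (unconditioned shift): gotosa → gososa
  rule 2: no change — gososa
  rule 3: no change — gososa
  rule 4 (rhotacism): gososa → gorora
  ⇒ Gadoru gorora
Satas: start from *gotosa.
  rule 1: no change — gotosa
  rule 2 (vowel merger): gotosa → gutusa
  rule 3 (intervocalic lenition): gutusa → gususa
  ⇒ Satas gususa
Only *gotosa yields all of Yomola kotose, Gadoru gorora, Satas gususa.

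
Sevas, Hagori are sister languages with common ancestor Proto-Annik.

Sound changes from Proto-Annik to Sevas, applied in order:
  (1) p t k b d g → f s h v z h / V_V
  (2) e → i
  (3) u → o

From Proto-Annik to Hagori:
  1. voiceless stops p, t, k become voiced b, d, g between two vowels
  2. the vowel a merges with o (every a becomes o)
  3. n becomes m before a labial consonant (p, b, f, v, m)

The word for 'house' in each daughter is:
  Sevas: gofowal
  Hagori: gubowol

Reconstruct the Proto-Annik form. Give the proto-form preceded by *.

Position 2: Sevas has o, Hagori has u. Hagori preserves u here (none of its changes turn any other segment into u), so the proto-segment is *u.
Position 6: Sevas has a, Hagori has o. Sevas preserves a here (none of its changes turn any other segment into a), so the proto-segment is *a.
Position 3: Sevas has f, Hagori has b. Taking the neighbouring segments as reconstructed: Sevas f could go back to *p or *f; Hagori b could go back to *p or *b — the one source consistent with every daughter is *p.
Verify the candidate proto-form against each daughter:
Sevas: *gupowal > gufowal > gofowal  (by intervocalic lenition, vowel merger)
Hagori: start from *gupowal.
  rule 1 (intervocalic voicing): gupowal → gubowal
  rule 2 (vowel merger): gubowal → gubowol
  rule 3: no change — gubowol
  ⇒ Hagori gubowol
Only *gupowal yields all of Sevas gofowal, Hagori gubowol.

*gupowal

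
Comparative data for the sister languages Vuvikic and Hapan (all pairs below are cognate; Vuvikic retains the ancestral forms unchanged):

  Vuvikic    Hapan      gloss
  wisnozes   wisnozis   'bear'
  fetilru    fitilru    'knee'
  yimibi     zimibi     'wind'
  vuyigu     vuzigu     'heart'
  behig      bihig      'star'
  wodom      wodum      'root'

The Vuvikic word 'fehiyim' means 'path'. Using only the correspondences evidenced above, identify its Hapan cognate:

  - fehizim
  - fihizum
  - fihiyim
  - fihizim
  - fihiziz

fihizim

wisnozes ~ wisnozis, fetilru ~ fitilru — Vuvikic e corresponds to Hapan i after a consonant, before a consonant other than r, m, n, p, b, f, v.
vuyigu ~ vuzigu — Vuvikic y corresponds to Hapan z between vowels (before a front vowel).
Applying these to Vuvikic 'fehiyim':
  fehiyim → fihiyim   (e→i after a consonant, before a consonant other than r, m, n, p, b, f, v)
  fihiyim → fihizim   (y→z between vowels (before a front vowel))
So the Hapan cognate is 'fihizim'.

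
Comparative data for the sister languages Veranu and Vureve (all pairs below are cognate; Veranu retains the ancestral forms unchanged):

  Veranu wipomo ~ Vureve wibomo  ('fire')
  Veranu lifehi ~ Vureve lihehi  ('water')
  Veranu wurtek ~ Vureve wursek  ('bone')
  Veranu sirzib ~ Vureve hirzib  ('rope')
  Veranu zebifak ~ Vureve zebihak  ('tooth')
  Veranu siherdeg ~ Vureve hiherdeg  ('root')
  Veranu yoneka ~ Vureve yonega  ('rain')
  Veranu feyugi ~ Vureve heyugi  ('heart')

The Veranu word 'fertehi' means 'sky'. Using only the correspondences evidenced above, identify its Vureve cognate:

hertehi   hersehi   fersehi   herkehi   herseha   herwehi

hersehi

feyugi ~ heyugi — Veranu f corresponds to Vureve h word-initially before a front vowel.
wurtek ~ wursek — Veranu t corresponds to Vureve s after a consonant, before a front vowel.
Applying these to Veranu 'fertehi':
  fertehi → hertehi   (f→h word-initially before a front vowel)
  hertehi → hersehi   (t→s after a consonant, before a front vowel)
So the Vureve cognate is 'hersehi'.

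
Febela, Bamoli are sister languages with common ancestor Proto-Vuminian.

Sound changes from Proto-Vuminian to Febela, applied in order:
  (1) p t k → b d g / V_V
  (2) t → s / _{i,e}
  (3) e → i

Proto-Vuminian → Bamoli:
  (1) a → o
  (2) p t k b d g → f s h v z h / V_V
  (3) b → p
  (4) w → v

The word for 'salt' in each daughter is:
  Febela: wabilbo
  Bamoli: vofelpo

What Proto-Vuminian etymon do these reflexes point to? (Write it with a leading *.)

*wapelbo

Position 1: Febela has w, Bamoli has v. Febela preserves w here (none of its changes turn any other segment into w), so the proto-segment is *w.
Position 3: Febela has b, Bamoli has f. Taking the neighbouring segments as reconstructed: Febela b could go back to *p or *b; Bamoli f could go back to *p or *f — the one source consistent with every daughter is *p.
Verify the candidate proto-form against each daughter:
Febela: *wapelbo
  wapelbo → wabelbo   [intervocalic voicing]
  wabelbo (rule 2 does not apply)
  wabelbo → wabilbo   [vowel merger]
  giving Febela wabilbo.
Bamoli: *wapelbo > wopelbo > wofelbo > wofelpo > vofelpo  (by vowel merger, intervocalic lenition, unconditioned shift, unconditioned shift)
*wapelbo is the unique common source.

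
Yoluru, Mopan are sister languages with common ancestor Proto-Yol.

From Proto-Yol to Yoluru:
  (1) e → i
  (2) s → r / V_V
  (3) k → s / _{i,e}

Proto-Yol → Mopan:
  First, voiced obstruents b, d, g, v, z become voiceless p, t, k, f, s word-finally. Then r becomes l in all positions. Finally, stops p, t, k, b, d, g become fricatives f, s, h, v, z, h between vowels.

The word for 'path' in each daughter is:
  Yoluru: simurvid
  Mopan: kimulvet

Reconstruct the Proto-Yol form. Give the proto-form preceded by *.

*kimurved

Position 7: Yoluru has i, Mopan has e. Mopan preserves e here (none of its changes turn any other segment into e), so the proto-segment is *e.
Position 1: Yoluru has s, Mopan has k. Taking the neighbouring segments as reconstructed: Yoluru s could go back to *k or *s; Mopan k can only go back to *k — the one source consistent with every daughter is *k.
This points to *kimurved. Verify forward in each daughter:
Yoluru: start from *kimurved.
  rule 1 (vowel merger): kimurved → kimurvid
  rule 2: no change — kimurvid
  rule 3 (palatalisation): kimurvid → simurvid
  ⇒ Yoluru simurvid
Mopan: start from *kimurved.
  rule 1 (final devoicing): kimurved → kimurvet
  rule 2 (unconditioned shift): kimurvet → kimulvet
  rule 3: no change — kimulvet
  ⇒ Mopan kimulvet
No other proto-form is consistent with every reflex, so the reconstruction is *kimurved.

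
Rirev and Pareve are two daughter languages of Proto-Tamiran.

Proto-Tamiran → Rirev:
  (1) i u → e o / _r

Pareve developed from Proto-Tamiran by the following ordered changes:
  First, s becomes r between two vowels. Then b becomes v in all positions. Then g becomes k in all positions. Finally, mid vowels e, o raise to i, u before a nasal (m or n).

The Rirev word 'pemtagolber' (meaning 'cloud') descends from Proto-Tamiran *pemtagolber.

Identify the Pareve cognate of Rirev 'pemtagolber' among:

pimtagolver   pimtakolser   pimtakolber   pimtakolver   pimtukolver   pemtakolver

Pareve: *pemtagolber
  pemtagolber (rule 1 does not apply)
  pemtagolber → pemtagolver   [unconditioned shift]
  pemtagolver → pemtakolver   [unconditioned shift]
  pemtakolver → pimtakolver   [pre-nasal raising]
  giving Pareve pimtakolver.
The other candidates each miss or misapply at least one Pareve change.

pimtakolver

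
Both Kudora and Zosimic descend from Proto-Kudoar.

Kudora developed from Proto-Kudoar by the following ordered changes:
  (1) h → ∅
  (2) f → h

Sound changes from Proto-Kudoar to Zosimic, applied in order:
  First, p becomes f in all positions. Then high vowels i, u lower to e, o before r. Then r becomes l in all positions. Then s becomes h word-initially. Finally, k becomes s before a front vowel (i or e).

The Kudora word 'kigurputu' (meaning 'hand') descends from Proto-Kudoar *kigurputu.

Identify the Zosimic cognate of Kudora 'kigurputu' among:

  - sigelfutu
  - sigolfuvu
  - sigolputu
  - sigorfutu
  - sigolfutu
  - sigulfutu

Zosimic: *kigurputu
  kigurputu → kigurfutu   [unconditioned shift]
  kigurfutu → kigorfutu   [pre-rhotic lowering]
  kigorfutu → kigolfutu   [unconditioned shift]
  kigolfutu (rule 4 does not apply)
  kigolfutu → sigolfutu   [palatalisation]
  giving Zosimic sigolfutu.
The other candidates each miss or misapply at least one Zosimic change.

sigolfutu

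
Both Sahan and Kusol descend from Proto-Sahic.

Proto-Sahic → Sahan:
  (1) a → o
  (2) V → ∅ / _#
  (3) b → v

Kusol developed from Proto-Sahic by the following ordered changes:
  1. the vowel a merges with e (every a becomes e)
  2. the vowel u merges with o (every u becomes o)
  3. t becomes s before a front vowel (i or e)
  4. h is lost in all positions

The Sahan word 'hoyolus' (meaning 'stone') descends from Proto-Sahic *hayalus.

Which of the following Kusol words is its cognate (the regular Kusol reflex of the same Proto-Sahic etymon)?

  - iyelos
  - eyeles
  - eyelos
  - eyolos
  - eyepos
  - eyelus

Kusol: *hayalus > heyelus > heyelos > eyelos  (by vowel merger, vowel merger, h-loss)

eyelos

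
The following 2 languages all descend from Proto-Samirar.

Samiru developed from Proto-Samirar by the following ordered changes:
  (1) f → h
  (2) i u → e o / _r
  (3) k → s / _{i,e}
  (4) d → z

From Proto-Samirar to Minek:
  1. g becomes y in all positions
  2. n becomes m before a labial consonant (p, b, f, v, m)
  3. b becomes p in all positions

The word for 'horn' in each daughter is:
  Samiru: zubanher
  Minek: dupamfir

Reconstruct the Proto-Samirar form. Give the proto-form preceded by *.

*dubanfir

Position 6: Samiru has h, Minek has f. Minek preserves f here (none of its changes turn any other segment into f), so the proto-segment is *f.
Position 1: Samiru has z, Minek has d. Minek preserves d here (none of its changes turn any other segment into d), so the proto-segment is *d.
Position 3: Samiru has b, Minek has p. Samiru preserves b here (none of its changes turn any other segment into b), so the proto-segment is *b.
This points to *dubanfir. Verify forward in each daughter:
Samiru: *dubanfir > dubanhir > dubanher > zubanher  (by unconditioned shift, pre-rhotic lowering, unconditioned shift)
Minek: start from *dubanfir.
  rule 1: no change — dubanfir
  rule 2 (nasal place assimilation): dubanfir → dubamfir
  rule 3 (unconditioned shift): dubamfir → dupamfir
  ⇒ Minek dupamfir
Only *dubanfir yields all of Samiru zubanher, Minek dupamfir.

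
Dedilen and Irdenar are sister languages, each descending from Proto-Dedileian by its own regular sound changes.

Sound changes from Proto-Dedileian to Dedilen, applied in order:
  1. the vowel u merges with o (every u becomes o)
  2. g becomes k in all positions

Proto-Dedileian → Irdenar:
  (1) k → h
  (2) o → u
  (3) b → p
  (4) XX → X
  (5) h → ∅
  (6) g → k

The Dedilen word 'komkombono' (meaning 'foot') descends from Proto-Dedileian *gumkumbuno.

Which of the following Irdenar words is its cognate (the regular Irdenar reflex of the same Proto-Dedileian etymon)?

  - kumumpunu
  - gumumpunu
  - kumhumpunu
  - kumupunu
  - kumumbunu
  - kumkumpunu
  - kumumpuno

Irdenar: *gumkumbuno > gumhumbuno > gumhumbunu > gumhumpunu > gumumpunu > kumumpunu  (by unconditioned shift, vowel merger, unconditioned shift, h-loss, unconditioned shift)

kumumpunu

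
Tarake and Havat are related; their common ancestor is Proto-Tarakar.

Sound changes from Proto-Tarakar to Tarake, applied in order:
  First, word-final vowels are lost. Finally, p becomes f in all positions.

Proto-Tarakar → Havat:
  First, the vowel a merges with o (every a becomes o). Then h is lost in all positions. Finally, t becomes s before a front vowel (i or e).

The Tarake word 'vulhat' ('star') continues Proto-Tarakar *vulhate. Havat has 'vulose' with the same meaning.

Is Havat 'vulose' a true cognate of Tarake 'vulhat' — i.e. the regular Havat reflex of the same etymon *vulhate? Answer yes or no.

yes

Derive the expected Havat reflex of *vulhate:
Havat: *vulhate > vulhote > vulote > vulose  (by vowel merger, h-loss, palatalisation)
Havat 'vulose' matches the regular reflex exactly, so the pair is cognate.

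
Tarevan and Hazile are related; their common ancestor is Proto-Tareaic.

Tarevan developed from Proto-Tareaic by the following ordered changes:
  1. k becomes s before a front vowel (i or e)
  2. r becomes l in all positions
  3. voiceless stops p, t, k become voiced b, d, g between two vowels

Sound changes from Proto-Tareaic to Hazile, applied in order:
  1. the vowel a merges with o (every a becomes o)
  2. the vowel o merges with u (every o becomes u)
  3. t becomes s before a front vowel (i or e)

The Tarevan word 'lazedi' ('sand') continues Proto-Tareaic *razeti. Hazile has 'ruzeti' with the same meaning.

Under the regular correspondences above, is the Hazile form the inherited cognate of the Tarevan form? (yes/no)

no

Derive the expected Hazile reflex of *razeti:
Hazile: start from *razeti.
  rule 1 (vowel merger): razeti → rozeti
  rule 2 (vowel merger): rozeti → ruzeti
  rule 3 (palatalisation): ruzeti → ruzesi
  ⇒ Hazile ruzesi
The regular Hazile reflex would be 'ruzesi', but the attested form is 'ruzeti'. The correspondence is irregular, so they are not cognates (the Hazile form has a different source).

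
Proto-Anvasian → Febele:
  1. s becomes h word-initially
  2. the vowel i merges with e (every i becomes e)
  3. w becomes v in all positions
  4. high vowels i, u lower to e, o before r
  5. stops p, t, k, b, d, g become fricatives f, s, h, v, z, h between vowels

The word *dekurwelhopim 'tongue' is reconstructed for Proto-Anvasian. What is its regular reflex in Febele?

dehorvelhofem

Febele: *dekurwelhopim > dekurwelhopem > dekurvelhopem > dekorvelhopem > dehorvelhofem  (by vowel merger, unconditioned shift, pre-rhotic lowering, intervocalic lenition)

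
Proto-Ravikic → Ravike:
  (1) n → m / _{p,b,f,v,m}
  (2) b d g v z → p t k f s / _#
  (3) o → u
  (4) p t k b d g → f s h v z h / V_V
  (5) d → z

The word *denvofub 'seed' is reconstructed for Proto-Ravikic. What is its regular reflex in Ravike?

Ravike: start from *denvofub.
  rule 1 (nasal place assimilation): denvofub → demvofub
  rule 2 (final devoicing): demvofub → demvofup
  rule 3 (vowel merger): demvofup → demvufup
  rule 4: no change — demvufup
  rule 5 (unconditioned shift): demvufup → zemvufup
  ⇒ Ravike zemvufup

zemvufup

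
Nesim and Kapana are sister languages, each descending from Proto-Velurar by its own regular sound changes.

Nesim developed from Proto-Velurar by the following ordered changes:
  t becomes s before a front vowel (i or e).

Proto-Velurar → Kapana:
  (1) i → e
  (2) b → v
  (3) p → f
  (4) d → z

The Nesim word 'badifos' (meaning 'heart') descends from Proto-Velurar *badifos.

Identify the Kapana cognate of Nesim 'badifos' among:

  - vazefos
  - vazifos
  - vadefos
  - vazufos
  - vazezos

vazefos

Kapana: start from *badifos.
  rule 1 (vowel merger): badifos → badefos
  rule 2 (unconditioned shift): badefos → vadefos
  rule 3: no change — vadefos
  rule 4 (unconditioned shift): vadefos → vazefos
  ⇒ Kapana vazefos
Only 'vazefos' matches the regular Kapana development of *badifos.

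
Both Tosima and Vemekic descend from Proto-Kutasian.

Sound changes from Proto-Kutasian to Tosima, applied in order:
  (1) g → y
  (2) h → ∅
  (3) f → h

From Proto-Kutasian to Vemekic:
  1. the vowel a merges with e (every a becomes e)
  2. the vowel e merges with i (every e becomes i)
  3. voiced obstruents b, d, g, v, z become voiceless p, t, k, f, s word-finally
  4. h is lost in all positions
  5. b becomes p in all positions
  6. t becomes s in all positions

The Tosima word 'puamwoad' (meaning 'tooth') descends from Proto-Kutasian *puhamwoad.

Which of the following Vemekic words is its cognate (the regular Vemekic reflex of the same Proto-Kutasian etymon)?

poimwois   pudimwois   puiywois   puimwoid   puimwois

Vemekic: start from *puhamwoad.
  rule 1 (vowel merger): puhamwoad → puhemwoed
  rule 2 (vowel merger): puhemwoed → puhimwoid
  rule 3 (final devoicing): puhimwoid → puhimwoit
  rule 4 (h-loss): puhimwoit → puimwoit
  rule 5: no change — puimwoit
  rule 6 (unconditioned shift): puimwoit → puimwois
  ⇒ Vemekic puimwois
The other candidates each miss or misapply at least one Vemekic change.

puimwois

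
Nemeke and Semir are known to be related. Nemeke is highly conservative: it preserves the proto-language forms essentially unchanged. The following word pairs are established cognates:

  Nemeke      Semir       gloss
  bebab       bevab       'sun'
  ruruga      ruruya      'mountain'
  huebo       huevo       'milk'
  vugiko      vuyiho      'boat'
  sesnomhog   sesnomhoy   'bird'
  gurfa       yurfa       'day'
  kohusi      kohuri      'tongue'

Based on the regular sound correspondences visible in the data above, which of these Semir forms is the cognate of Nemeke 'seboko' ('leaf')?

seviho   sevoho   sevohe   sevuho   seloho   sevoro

huebo ~ huevo — Nemeke b corresponds to Semir v between vowels (before a back vowel).
vugiko ~ vuyiho — Nemeke k corresponds to Semir h between vowels (before a back vowel).
Applying these to Nemeke 'seboko':
  seboko → sevoko   (b→v between vowels (before a back vowel))
  sevoko → sevoho   (k→h between vowels (before a back vowel))
So the Semir cognate is 'sevoho'.

sevoho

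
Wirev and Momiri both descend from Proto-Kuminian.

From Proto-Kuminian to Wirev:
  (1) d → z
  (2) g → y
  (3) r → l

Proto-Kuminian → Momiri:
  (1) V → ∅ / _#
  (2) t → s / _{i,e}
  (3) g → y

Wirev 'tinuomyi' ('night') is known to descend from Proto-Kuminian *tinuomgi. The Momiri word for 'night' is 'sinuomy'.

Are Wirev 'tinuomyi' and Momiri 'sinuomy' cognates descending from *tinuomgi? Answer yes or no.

Derive the expected Momiri reflex of *tinuomgi:
Momiri: *tinuomgi
  tinuomgi → tinuomg   [apocope]
  tinuomg → sinuomg   [palatalisation]
  sinuomg → sinuomy   [unconditioned shift]
  giving Momiri sinuomy.
Momiri 'sinuomy' matches the regular reflex exactly, so the pair is cognate.

yes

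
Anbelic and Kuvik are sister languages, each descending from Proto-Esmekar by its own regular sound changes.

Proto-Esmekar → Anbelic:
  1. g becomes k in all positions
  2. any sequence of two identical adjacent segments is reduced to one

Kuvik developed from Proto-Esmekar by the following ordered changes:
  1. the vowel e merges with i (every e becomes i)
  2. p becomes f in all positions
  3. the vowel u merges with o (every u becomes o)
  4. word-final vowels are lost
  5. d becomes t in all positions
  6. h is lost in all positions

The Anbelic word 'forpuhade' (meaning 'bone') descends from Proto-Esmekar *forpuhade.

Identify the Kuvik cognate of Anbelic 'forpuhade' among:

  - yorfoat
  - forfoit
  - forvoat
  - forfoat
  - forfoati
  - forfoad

forfoat

Kuvik: *forpuhade > forpuhadi > forfuhadi > forfohadi > forfohad > forfohat > forfoat  (by vowel merger, unconditioned shift, vowel merger, apocope, unconditioned shift, h-loss)
Only 'forfoat' matches the regular Kuvik development of *forpuhade.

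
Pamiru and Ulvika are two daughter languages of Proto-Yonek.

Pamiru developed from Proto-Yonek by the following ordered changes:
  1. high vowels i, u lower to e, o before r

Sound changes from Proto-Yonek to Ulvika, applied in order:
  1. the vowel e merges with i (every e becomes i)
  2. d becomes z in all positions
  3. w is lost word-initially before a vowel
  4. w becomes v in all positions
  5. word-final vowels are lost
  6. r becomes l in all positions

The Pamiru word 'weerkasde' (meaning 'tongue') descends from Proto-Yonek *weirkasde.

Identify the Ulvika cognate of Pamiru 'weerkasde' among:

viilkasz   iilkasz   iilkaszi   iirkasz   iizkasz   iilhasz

iilkasz

Ulvika: *weirkasde
  weirkasde → wiirkasdi   [vowel merger]
  wiirkasdi → wiirkaszi   [unconditioned shift]
  wiirkaszi → iirkaszi   [glide loss]
  iirkaszi (rule 4 does not apply)
  iirkaszi → iirkasz   [apocope]
  iirkasz → iilkasz   [unconditioned shift]
  giving Ulvika iilkasz.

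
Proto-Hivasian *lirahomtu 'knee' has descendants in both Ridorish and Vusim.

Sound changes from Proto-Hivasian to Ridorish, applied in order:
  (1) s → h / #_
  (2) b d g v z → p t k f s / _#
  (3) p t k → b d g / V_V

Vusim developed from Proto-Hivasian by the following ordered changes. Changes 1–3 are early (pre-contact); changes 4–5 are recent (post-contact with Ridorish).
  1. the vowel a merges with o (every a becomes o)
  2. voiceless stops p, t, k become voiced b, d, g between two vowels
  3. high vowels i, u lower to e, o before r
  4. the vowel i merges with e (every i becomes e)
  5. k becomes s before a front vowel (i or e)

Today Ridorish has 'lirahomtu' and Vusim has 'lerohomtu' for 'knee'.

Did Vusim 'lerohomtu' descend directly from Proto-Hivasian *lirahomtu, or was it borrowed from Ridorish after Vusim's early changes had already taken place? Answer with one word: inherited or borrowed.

inherited

If inherited, *lirahomtu would pass through all of Vusim's changes:
Vusim: *lirahomtu
  lirahomtu → lirohomtu   [vowel merger]
  lirohomtu (rule 2 does not apply)
  lirohomtu → lerohomtu   [pre-rhotic lowering]
  lerohomtu (rule 4 does not apply)
  lerohomtu (rule 5 does not apply)
  giving Vusim lerohomtu.
If borrowed from Ridorish 'lirahomtu' after the early changes, it would undergo only the recent ones:
  rule 4 (vowel merger): lirahomtu → lerahomtu
  rule 5 (palatalisation): no change (lerahomtu)
  ⇒ as a loan: lerahomtu
Vusim 'lerohomtu' matches the inherited outcome exactly, so it is an inherited cognate, not a loan.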